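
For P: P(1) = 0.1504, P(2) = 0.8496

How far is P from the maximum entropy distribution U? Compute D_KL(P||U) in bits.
0.3892 bits

U(i) = 1/2 for all i

D_KL(P||U) = Σ P(x) log₂(P(x) / (1/2))
           = Σ P(x) log₂(P(x)) + log₂(2)
           = log₂(2) - H(P)

H(P) = -Σ P(x) log₂(P(x)):
  -P(1)·log₂(P(1)) = -(0.1504)·log₂(0.1504) = 0.41106
  -P(2)·log₂(P(2)) = -(0.8496)·log₂(0.8496) = 0.19978
H(P) = 0.41106 + 0.19978 = 0.61084 bits

log₂(2) = 1.00000 bits

D_KL(P||U) = 1.00000 - 0.61084 = 0.38916 ≈ 0.3892 bits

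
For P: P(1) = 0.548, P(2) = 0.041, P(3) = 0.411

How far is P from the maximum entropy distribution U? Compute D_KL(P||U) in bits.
0.3933 bits

U(i) = 1/3 for all i

D_KL(P||U) = Σ P(x) log₂(P(x) / (1/3))
           = Σ P(x) log₂(P(x)) + log₂(3)
           = log₂(3) - H(P)

H(P) = -Σ P(x) log₂(P(x)):
  -P(1)·log₂(P(1)) = -(0.548)·log₂(0.548) = 0.47553
  -P(2)·log₂(P(2)) = -(0.041)·log₂(0.041) = 0.18894
  -P(3)·log₂(P(3)) = -(0.411)·log₂(0.411) = 0.52723
H(P) = 0.47553 + 0.18894 + 0.52723 = 1.19170 bits

log₂(3) = 1.58496 bits

D_KL(P||U) = 1.58496 - 1.19170 = 0.39326 ≈ 0.3933 bits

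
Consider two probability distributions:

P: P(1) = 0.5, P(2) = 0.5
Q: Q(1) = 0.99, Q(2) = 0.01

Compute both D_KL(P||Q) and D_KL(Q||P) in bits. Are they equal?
D_KL(P||Q) = 2.3292 bits, D_KL(Q||P) = 0.9192 bits. No, they are not equal.

D_KL(P||Q) = Σ P(x) log₂(P(x)/Q(x))

Computing term by term:
  P(1)·log₂(P(1)/Q(1)) = 0.5·log₂(0.5/0.99) = -0.49275
  P(2)·log₂(P(2)/Q(2)) = 0.5·log₂(0.5/0.01) = 2.82193

D_KL(P||Q) = -0.49275 + 2.82193 = 2.32918 ≈ 2.3292 bits

D_KL(Q||P) = Σ Q(x) log₂(Q(x)/P(x))

Computing term by term:
  Q(1)·log₂(Q(1)/P(1)) = 0.99·log₂(0.99/0.5) = 0.97565
  Q(2)·log₂(Q(2)/P(2)) = 0.01·log₂(0.01/0.5) = -0.05644

D_KL(Q||P) = 0.97565 - 0.05644 = 0.91921 ≈ 0.9192 bits

These are NOT equal (difference: 1.4100 bits). KL divergence is asymmetric: D_KL(P||Q) ≠ D_KL(Q||P) in general.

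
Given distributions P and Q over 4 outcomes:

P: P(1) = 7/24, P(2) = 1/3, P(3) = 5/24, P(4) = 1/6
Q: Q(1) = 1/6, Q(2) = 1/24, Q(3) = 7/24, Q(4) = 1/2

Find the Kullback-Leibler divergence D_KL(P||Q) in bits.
0.8702 bits

D_KL(P||Q) = Σ P(x) log₂(P(x)/Q(x))

Computing term by term:
  P(1)·log₂(P(1)/Q(1)) = (7/24)·log₂((7/24)/(1/6)) = 0.23548
  P(2)·log₂(P(2)/Q(2)) = (1/3)·log₂((1/3)/(1/24)) = 1.00000
  P(3)·log₂(P(3)/Q(3)) = (5/24)·log₂((5/24)/(7/24)) = -0.10113
  P(4)·log₂(P(4)/Q(4)) = (1/6)·log₂((1/6)/(1/2)) = -0.26416

D_KL(P||Q) = 0.23548 + 1.00000 - 0.10113 - 0.26416 = 0.87019 ≈ 0.8702 bits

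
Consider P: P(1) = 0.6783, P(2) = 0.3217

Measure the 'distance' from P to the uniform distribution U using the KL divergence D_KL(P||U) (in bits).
0.0938 bits

U(i) = 1/2 for all i

D_KL(P||U) = Σ P(x) log₂(P(x) / (1/2))
           = Σ P(x) log₂(P(x)) + log₂(2)
           = log₂(2) - H(P)

H(P) = -Σ P(x) log₂(P(x)):
  -P(1)·log₂(P(1)) = -(0.6783)·log₂(0.6783) = 0.37985
  -P(2)·log₂(P(2)) = -(0.3217)·log₂(0.3217) = 0.52637
H(P) = 0.37985 + 0.52637 = 0.90622 bits

log₂(2) = 1.00000 bits

D_KL(P||U) = 1.00000 - 0.90622 = 0.09378 ≈ 0.0938 bits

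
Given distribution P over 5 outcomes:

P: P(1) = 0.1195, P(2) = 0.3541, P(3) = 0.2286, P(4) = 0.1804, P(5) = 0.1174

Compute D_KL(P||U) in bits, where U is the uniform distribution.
0.1301 bits

U(i) = 1/5 for all i

D_KL(P||U) = Σ P(x) log₂(P(x) / (1/5))
           = Σ P(x) log₂(P(x)) + log₂(5)
           = log₂(5) - H(P)

H(P) = -Σ P(x) log₂(P(x)):
  -P(1)·log₂(P(1)) = -(0.1195)·log₂(0.1195) = 0.36626
  -P(2)·log₂(P(2)) = -(0.3541)·log₂(0.3541) = 0.53036
  -P(3)·log₂(P(3)) = -(0.2286)·log₂(0.2286) = 0.48671
  -P(4)·log₂(P(4)) = -(0.1804)·log₂(0.1804) = 0.44572
  -P(5)·log₂(P(5)) = -(0.1174)·log₂(0.1174) = 0.36282
H(P) = 0.36626 + 0.53036 + 0.48671 + 0.44572 + 0.36282 = 2.19187 bits

log₂(5) = 2.32193 bits

D_KL(P||U) = 2.32193 - 2.19187 = 0.13006 ≈ 0.1301 bits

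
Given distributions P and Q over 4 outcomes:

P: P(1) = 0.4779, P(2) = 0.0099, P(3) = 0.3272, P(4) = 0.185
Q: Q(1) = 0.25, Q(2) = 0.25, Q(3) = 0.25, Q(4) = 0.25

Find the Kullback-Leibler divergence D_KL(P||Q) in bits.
0.4473 bits

D_KL(P||Q) = Σ P(x) log₂(P(x)/Q(x))

Computing term by term:
  P(1)·log₂(P(1)/Q(1)) = 0.4779·log₂(0.4779/0.25) = 0.44673
  P(2)·log₂(P(2)/Q(2)) = 0.0099·log₂(0.0099/0.25) = -0.04612
  P(3)·log₂(P(3)/Q(3)) = 0.3272·log₂(0.3272/0.25) = 0.12703
  P(4)·log₂(P(4)/Q(4)) = 0.185·log₂(0.185/0.25) = -0.08036

D_KL(P||Q) = 0.44673 - 0.04612 + 0.12703 - 0.08036 = 0.44728 ≈ 0.4473 bits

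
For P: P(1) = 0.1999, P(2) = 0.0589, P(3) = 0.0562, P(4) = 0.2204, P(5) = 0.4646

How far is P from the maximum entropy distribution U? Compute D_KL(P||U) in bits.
0.3889 bits

U(i) = 1/5 for all i

D_KL(P||U) = Σ P(x) log₂(P(x) / (1/5))
           = Σ P(x) log₂(P(x)) + log₂(5)
           = log₂(5) - H(P)

H(P) = -Σ P(x) log₂(P(x)):
  -P(1)·log₂(P(1)) = -(0.1999)·log₂(0.1999) = 0.46430
  -P(2)·log₂(P(2)) = -(0.0589)·log₂(0.0589) = 0.24064
  -P(3)·log₂(P(3)) = -(0.0562)·log₂(0.0562) = 0.23341
  -P(4)·log₂(P(4)) = -(0.2204)·log₂(0.2204) = 0.48087
  -P(5)·log₂(P(5)) = -(0.4646)·log₂(0.4646) = 0.51382
H(P) = 0.46430 + 0.24064 + 0.23341 + 0.48087 + 0.51382 = 1.93304 bits

log₂(5) = 2.32193 bits

D_KL(P||U) = 2.32193 - 1.93304 = 0.38889 ≈ 0.3889 bits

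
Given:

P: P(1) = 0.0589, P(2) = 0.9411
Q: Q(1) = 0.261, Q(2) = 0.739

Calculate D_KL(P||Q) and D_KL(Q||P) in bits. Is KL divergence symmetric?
D_KL(P||Q) = 0.2017 bits, D_KL(Q||P) = 0.3028 bits. No, KL divergence is not symmetric.

D_KL(P||Q) = Σ P(x) log₂(P(x)/Q(x))

Computing term by term:
  P(1)·log₂(P(1)/Q(1)) = 0.0589·log₂(0.0589/0.261) = -0.12650
  P(2)·log₂(P(2)/Q(2)) = 0.9411·log₂(0.9411/0.739) = 0.32823

D_KL(P||Q) = -0.12650 + 0.32823 = 0.20173 ≈ 0.2017 bits

D_KL(Q||P) = Σ Q(x) log₂(Q(x)/P(x))

Computing term by term:
  Q(1)·log₂(Q(1)/P(1)) = 0.261·log₂(0.261/0.0589) = 0.56055
  Q(2)·log₂(Q(2)/P(2)) = 0.739·log₂(0.739/0.9411) = -0.25774

D_KL(Q||P) = 0.56055 - 0.25774 = 0.30281 ≈ 0.3028 bits

These are NOT equal (difference: 0.1011 bits). KL divergence is asymmetric: D_KL(P||Q) ≠ D_KL(Q||P) in general.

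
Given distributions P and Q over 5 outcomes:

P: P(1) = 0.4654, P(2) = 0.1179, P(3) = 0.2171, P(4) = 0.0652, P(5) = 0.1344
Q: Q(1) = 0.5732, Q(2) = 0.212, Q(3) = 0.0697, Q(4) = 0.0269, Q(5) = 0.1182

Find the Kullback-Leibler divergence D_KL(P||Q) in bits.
0.2244 bits

D_KL(P||Q) = Σ P(x) log₂(P(x)/Q(x))

Computing term by term:
  P(1)·log₂(P(1)/Q(1)) = 0.4654·log₂(0.4654/0.5732) = -0.13988
  P(2)·log₂(P(2)/Q(2)) = 0.1179·log₂(0.1179/0.212) = -0.09980
  P(3)·log₂(P(3)/Q(3)) = 0.2171·log₂(0.2171/0.0697) = 0.35585
  P(4)·log₂(P(4)/Q(4)) = 0.0652·log₂(0.0652/0.0269) = 0.08328
  P(5)·log₂(P(5)/Q(5)) = 0.1344·log₂(0.1344/0.1182) = 0.02490

D_KL(P||Q) = -0.13988 - 0.09980 + 0.35585 + 0.08328 + 0.02490 = 0.22435 ≈ 0.2244 bits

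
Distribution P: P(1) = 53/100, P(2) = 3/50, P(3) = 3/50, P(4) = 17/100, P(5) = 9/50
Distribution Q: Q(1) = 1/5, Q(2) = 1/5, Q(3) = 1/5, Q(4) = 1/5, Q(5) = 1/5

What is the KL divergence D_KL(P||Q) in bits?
0.4695 bits

D_KL(P||Q) = Σ P(x) log₂(P(x)/Q(x))

Computing term by term:
  P(1)·log₂(P(1)/Q(1)) = (53/100)·log₂((53/100)/(1/5)) = 0.74518
  P(2)·log₂(P(2)/Q(2)) = (3/50)·log₂((3/50)/(1/5)) = -0.10422
  P(3)·log₂(P(3)/Q(3)) = (3/50)·log₂((3/50)/(1/5)) = -0.10422
  P(4)·log₂(P(4)/Q(4)) = (17/100)·log₂((17/100)/(1/5)) = -0.03986
  P(5)·log₂(P(5)/Q(5)) = (9/50)·log₂((9/50)/(1/5)) = -0.02736

D_KL(P||Q) = 0.74518 - 0.10422 - 0.10422 - 0.03986 - 0.02736 = 0.46952 ≈ 0.4695 bits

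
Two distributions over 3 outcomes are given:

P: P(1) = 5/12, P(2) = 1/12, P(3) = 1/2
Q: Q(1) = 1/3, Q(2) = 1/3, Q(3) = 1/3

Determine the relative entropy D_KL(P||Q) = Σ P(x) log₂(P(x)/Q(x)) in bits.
0.2600 bits

D_KL(P||Q) = Σ P(x) log₂(P(x)/Q(x))

Computing term by term:
  P(1)·log₂(P(1)/Q(1)) = (5/12)·log₂((5/12)/(1/3)) = 0.13414
  P(2)·log₂(P(2)/Q(2)) = (1/12)·log₂((1/12)/(1/3)) = -0.16667
  P(3)·log₂(P(3)/Q(3)) = (1/2)·log₂((1/2)/(1/3)) = 0.29248

D_KL(P||Q) = 0.13414 - 0.16667 + 0.29248 = 0.25995 ≈ 0.2600 bits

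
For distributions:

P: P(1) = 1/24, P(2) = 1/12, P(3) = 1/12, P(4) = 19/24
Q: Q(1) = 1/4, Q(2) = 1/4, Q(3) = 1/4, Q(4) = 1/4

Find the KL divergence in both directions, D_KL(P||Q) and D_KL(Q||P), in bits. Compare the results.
D_KL(P||Q) = 0.9446 bits, D_KL(Q||P) = 1.0230 bits. D_KL(Q||P) is larger than D_KL(P||Q) by 0.0784 bits; the two directions differ.

D_KL(P||Q) = Σ P(x) log₂(P(x)/Q(x))

Computing term by term:
  P(1)·log₂(P(1)/Q(1)) = (1/24)·log₂((1/24)/(1/4)) = -0.10771
  P(2)·log₂(P(2)/Q(2)) = (1/12)·log₂((1/12)/(1/4)) = -0.13208
  P(3)·log₂(P(3)/Q(3)) = (1/12)·log₂((1/12)/(1/4)) = -0.13208
  P(4)·log₂(P(4)/Q(4)) = (19/24)·log₂((19/24)/(1/4)) = 1.31651

D_KL(P||Q) = -0.10771 - 0.13208 - 0.13208 + 1.31651 = 0.94464 ≈ 0.9446 bits

D_KL(Q||P) = Σ Q(x) log₂(Q(x)/P(x))

Computing term by term:
  Q(1)·log₂(Q(1)/P(1)) = (1/4)·log₂((1/4)/(1/24)) = 0.64624
  Q(2)·log₂(Q(2)/P(2)) = (1/4)·log₂((1/4)/(1/12)) = 0.39624
  Q(3)·log₂(Q(3)/P(3)) = (1/4)·log₂((1/4)/(1/12)) = 0.39624
  Q(4)·log₂(Q(4)/P(4)) = (1/4)·log₂((1/4)/(19/24)) = -0.41574

D_KL(Q||P) = 0.64624 + 0.39624 + 0.39624 - 0.41574 = 1.02298 ≈ 1.0230 bits

These are NOT equal (difference: 0.0784 bits). KL divergence is asymmetric: D_KL(P||Q) ≠ D_KL(Q||P) in general.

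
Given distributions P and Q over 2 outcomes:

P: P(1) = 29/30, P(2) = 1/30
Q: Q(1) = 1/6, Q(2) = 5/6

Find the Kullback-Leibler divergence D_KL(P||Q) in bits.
2.2967 bits

D_KL(P||Q) = Σ P(x) log₂(P(x)/Q(x))

Computing term by term:
  P(1)·log₂(P(1)/Q(1)) = (29/30)·log₂((29/30)/(1/6)) = 2.45152
  P(2)·log₂(P(2)/Q(2)) = (1/30)·log₂((1/30)/(5/6)) = -0.15480

D_KL(P||Q) = 2.45152 - 0.15480 = 2.29672 ≈ 2.2967 bits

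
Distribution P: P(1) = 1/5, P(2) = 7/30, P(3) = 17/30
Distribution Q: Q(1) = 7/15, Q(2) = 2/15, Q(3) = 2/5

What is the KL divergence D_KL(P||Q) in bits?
0.2287 bits

D_KL(P||Q) = Σ P(x) log₂(P(x)/Q(x))

Computing term by term:
  P(1)·log₂(P(1)/Q(1)) = (1/5)·log₂((1/5)/(7/15)) = -0.24448
  P(2)·log₂(P(2)/Q(2)) = (7/30)·log₂((7/30)/(2/15)) = 0.18838
  P(3)·log₂(P(3)/Q(3)) = (17/30)·log₂((17/30)/(2/5)) = 0.28475

D_KL(P||Q) = -0.24448 + 0.18838 + 0.28475 = 0.22865 ≈ 0.2287 bits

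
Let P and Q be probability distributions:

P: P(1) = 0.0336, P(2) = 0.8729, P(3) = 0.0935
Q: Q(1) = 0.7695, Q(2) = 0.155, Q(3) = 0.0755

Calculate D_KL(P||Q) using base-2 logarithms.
2.0537 bits

D_KL(P||Q) = Σ P(x) log₂(P(x)/Q(x))

Computing term by term:
  P(1)·log₂(P(1)/Q(1)) = 0.0336·log₂(0.0336/0.7695) = -0.15178
  P(2)·log₂(P(2)/Q(2)) = 0.8729·log₂(0.8729/0.155) = 2.17662
  P(3)·log₂(P(3)/Q(3)) = 0.0935·log₂(0.0935/0.0755) = 0.02884

D_KL(P||Q) = -0.15178 + 2.17662 + 0.02884 = 2.05368 ≈ 2.0537 bits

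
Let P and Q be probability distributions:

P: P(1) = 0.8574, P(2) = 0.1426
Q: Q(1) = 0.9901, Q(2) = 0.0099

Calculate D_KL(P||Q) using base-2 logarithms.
0.3708 bits

D_KL(P||Q) = Σ P(x) log₂(P(x)/Q(x))

Computing term by term:
  P(1)·log₂(P(1)/Q(1)) = 0.8574·log₂(0.8574/0.9901) = -0.17800
  P(2)·log₂(P(2)/Q(2)) = 0.1426·log₂(0.1426/0.0099) = 0.54878

D_KL(P||Q) = -0.17800 + 0.54878 = 0.37078 ≈ 0.3708 bits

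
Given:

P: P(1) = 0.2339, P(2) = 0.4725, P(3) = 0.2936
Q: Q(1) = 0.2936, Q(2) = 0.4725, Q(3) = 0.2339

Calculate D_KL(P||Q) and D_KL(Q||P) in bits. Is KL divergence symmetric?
D_KL(P||Q) = 0.0196 bits, D_KL(Q||P) = 0.0196 bits. The two values coincide for this particular pair, but no — KL divergence is not symmetric in general.

D_KL(P||Q) = Σ P(x) log₂(P(x)/Q(x))

Computing term by term:
  P(1)·log₂(P(1)/Q(1)) = 0.2339·log₂(0.2339/0.2936) = -0.07671
  P(2)·log₂(P(2)/Q(2)) = 0.4725·log₂(0.4725/0.4725) = 0.00000
  P(3)·log₂(P(3)/Q(3)) = 0.2936·log₂(0.2936/0.2339) = 0.09629

D_KL(P||Q) = -0.07671 + 0.00000 + 0.09629 = 0.01958 ≈ 0.0196 bits

D_KL(Q||P) = Σ Q(x) log₂(Q(x)/P(x))

Computing term by term:
  Q(1)·log₂(Q(1)/P(1)) = 0.2936·log₂(0.2936/0.2339) = 0.09629
  Q(2)·log₂(Q(2)/P(2)) = 0.4725·log₂(0.4725/0.4725) = 0.00000
  Q(3)·log₂(Q(3)/P(3)) = 0.2339·log₂(0.2339/0.2936) = -0.07671

D_KL(Q||P) = 0.09629 + 0.00000 - 0.07671 = 0.01958 ≈ 0.0196 bits

These ARE equal here. Q is P with outcomes relabeled (Q(1) = P(3), Q(3) = P(1)) by a relabeling that is its own inverse, so the two sums contain exactly the same terms in a different order. This is a special case — KL divergence is not symmetric in general: D_KL(P||Q) ≠ D_KL(Q||P) for most P, Q.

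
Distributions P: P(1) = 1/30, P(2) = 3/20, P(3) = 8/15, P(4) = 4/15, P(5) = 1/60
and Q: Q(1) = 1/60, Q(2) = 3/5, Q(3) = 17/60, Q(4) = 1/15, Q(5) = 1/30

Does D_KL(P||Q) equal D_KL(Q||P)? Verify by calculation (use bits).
D_KL(P||Q) = 0.7367 bits, D_KL(Q||P) = 0.8248 bits. No — D_KL(P||Q) ≠ D_KL(Q||P) for this pair.

D_KL(P||Q) = Σ P(x) log₂(P(x)/Q(x))

Computing term by term:
  P(1)·log₂(P(1)/Q(1)) = (1/30)·log₂((1/30)/(1/60)) = 0.03333
  P(2)·log₂(P(2)/Q(2)) = (3/20)·log₂((3/20)/(3/5)) = -0.30000
  P(3)·log₂(P(3)/Q(3)) = (8/15)·log₂((8/15)/(17/60)) = 0.48669
  P(4)·log₂(P(4)/Q(4)) = (4/15)·log₂((4/15)/(1/15)) = 0.53333
  P(5)·log₂(P(5)/Q(5)) = (1/60)·log₂((1/60)/(1/30)) = -0.01667

D_KL(P||Q) = 0.03333 - 0.30000 + 0.48669 + 0.53333 - 0.01667 = 0.73668 ≈ 0.7367 bits

D_KL(Q||P) = Σ Q(x) log₂(Q(x)/P(x))

Computing term by term:
  Q(1)·log₂(Q(1)/P(1)) = (1/60)·log₂((1/60)/(1/30)) = -0.01667
  Q(2)·log₂(Q(2)/P(2)) = (3/5)·log₂((3/5)/(3/20)) = 1.20000
  Q(3)·log₂(Q(3)/P(3)) = (17/60)·log₂((17/60)/(8/15)) = -0.25855
  Q(4)·log₂(Q(4)/P(4)) = (1/15)·log₂((1/15)/(4/15)) = -0.13333
  Q(5)·log₂(Q(5)/P(5)) = (1/30)·log₂((1/30)/(1/60)) = 0.03333

D_KL(Q||P) = -0.01667 + 1.20000 - 0.25855 - 0.13333 + 0.03333 = 0.82478 ≈ 0.8248 bits

These are NOT equal (difference: 0.0881 bits). KL divergence is asymmetric: D_KL(P||Q) ≠ D_KL(Q||P) in general.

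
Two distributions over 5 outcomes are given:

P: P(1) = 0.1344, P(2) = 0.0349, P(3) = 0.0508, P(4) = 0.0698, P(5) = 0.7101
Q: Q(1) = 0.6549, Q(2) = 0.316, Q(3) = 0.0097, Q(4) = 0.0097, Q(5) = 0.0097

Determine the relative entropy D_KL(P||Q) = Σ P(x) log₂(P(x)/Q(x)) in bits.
4.3004 bits

D_KL(P||Q) = Σ P(x) log₂(P(x)/Q(x))

Computing term by term:
  P(1)·log₂(P(1)/Q(1)) = 0.1344·log₂(0.1344/0.6549) = -0.30707
  P(2)·log₂(P(2)/Q(2)) = 0.0349·log₂(0.0349/0.316) = -0.11093
  P(3)·log₂(P(3)/Q(3)) = 0.0508·log₂(0.0508/0.0097) = 0.12135
  P(4)·log₂(P(4)/Q(4)) = 0.0698·log₂(0.0698/0.0097) = 0.19873
  P(5)·log₂(P(5)/Q(5)) = 0.7101·log₂(0.7101/0.0097) = 4.39828

D_KL(P||Q) = -0.30707 - 0.11093 + 0.12135 + 0.19873 + 4.39828 = 4.30036 ≈ 4.3004 bits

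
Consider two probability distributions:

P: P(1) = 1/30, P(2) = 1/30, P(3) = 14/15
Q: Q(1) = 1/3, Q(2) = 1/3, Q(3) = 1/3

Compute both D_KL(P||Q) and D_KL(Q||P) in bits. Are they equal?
D_KL(P||Q) = 1.1649 bits, D_KL(Q||P) = 1.7195 bits. No, they are not equal.

D_KL(P||Q) = Σ P(x) log₂(P(x)/Q(x))

Computing term by term:
  P(1)·log₂(P(1)/Q(1)) = (1/30)·log₂((1/30)/(1/3)) = -0.11073
  P(2)·log₂(P(2)/Q(2)) = (1/30)·log₂((1/30)/(1/3)) = -0.11073
  P(3)·log₂(P(3)/Q(3)) = (14/15)·log₂((14/15)/(1/3)) = 1.38640

D_KL(P||Q) = -0.11073 - 0.11073 + 1.38640 = 1.16494 ≈ 1.1649 bits

D_KL(Q||P) = Σ Q(x) log₂(Q(x)/P(x))

Computing term by term:
  Q(1)·log₂(Q(1)/P(1)) = (1/3)·log₂((1/3)/(1/30)) = 1.10731
  Q(2)·log₂(Q(2)/P(2)) = (1/3)·log₂((1/3)/(1/30)) = 1.10731
  Q(3)·log₂(Q(3)/P(3)) = (1/3)·log₂((1/3)/(14/15)) = -0.49514

D_KL(Q||P) = 1.10731 + 1.10731 - 0.49514 = 1.71948 ≈ 1.7195 bits

These are NOT equal (difference: 0.5546 bits). KL divergence is asymmetric: D_KL(P||Q) ≠ D_KL(Q||P) in general.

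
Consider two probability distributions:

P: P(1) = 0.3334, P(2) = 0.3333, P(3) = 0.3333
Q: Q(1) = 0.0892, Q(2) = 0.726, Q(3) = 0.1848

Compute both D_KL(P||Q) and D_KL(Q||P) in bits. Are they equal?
D_KL(P||Q) = 0.5434 bits, D_KL(Q||P) = 0.4885 bits. No, they are not equal.

D_KL(P||Q) = Σ P(x) log₂(P(x)/Q(x))

Computing term by term:
  P(1)·log₂(P(1)/Q(1)) = 0.3334·log₂(0.3334/0.0892) = 0.63417
  P(2)·log₂(P(2)/Q(2)) = 0.3333·log₂(0.3333/0.726) = -0.37435
  P(3)·log₂(P(3)/Q(3)) = 0.3333·log₂(0.3333/0.1848) = 0.28359

D_KL(P||Q) = 0.63417 - 0.37435 + 0.28359 = 0.54341 ≈ 0.5434 bits

D_KL(Q||P) = Σ Q(x) log₂(Q(x)/P(x))

Computing term by term:
  Q(1)·log₂(Q(1)/P(1)) = 0.0892·log₂(0.0892/0.3334) = -0.16967
  Q(2)·log₂(Q(2)/P(2)) = 0.726·log₂(0.726/0.3333) = 0.81541
  Q(3)·log₂(Q(3)/P(3)) = 0.1848·log₂(0.1848/0.3333) = -0.15724

D_KL(Q||P) = -0.16967 + 0.81541 - 0.15724 = 0.48850 ≈ 0.4885 bits

These are NOT equal (difference: 0.0549 bits). KL divergence is asymmetric: D_KL(P||Q) ≠ D_KL(Q||P) in general.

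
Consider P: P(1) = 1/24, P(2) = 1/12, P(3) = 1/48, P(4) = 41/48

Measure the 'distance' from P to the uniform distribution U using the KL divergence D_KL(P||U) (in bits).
1.1996 bits

U(i) = 1/4 for all i

D_KL(P||U) = Σ P(x) log₂(P(x) / (1/4))
           = Σ P(x) log₂(P(x)) + log₂(4)
           = log₂(4) - H(P)

H(P) = -Σ P(x) log₂(P(x)):
  -P(1)·log₂(P(1)) = -(1/24)·log₂(1/24) = 0.19104
  -P(2)·log₂(P(2)) = -(1/12)·log₂(1/12) = 0.29875
  -P(3)·log₂(P(3)) = -(1/48)·log₂(1/48) = 0.11635
  -P(4)·log₂(P(4)) = -(41/48)·log₂(41/48) = 0.19425
H(P) = 0.19104 + 0.29875 + 0.11635 + 0.19425 = 0.80039 bits

log₂(4) = 2.00000 bits

D_KL(P||U) = 2.00000 - 0.80039 = 1.19961 ≈ 1.1996 bits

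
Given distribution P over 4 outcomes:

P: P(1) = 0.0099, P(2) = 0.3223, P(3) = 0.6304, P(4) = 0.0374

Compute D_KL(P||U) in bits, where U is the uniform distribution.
0.8107 bits

U(i) = 1/4 for all i

D_KL(P||U) = Σ P(x) log₂(P(x) / (1/4))
           = Σ P(x) log₂(P(x)) + log₂(4)
           = log₂(4) - H(P)

H(P) = -Σ P(x) log₂(P(x)):
  -P(1)·log₂(P(1)) = -(0.0099)·log₂(0.0099) = 0.06592
  -P(2)·log₂(P(2)) = -(0.3223)·log₂(0.3223) = 0.52648
  -P(3)·log₂(P(3)) = -(0.6304)·log₂(0.6304) = 0.41963
  -P(4)·log₂(P(4)) = -(0.0374)·log₂(0.0374) = 0.17731
H(P) = 0.06592 + 0.52648 + 0.41963 + 0.17731 = 1.18934 bits

log₂(4) = 2.00000 bits

D_KL(P||U) = 2.00000 - 1.18934 = 0.81066 ≈ 0.8107 bits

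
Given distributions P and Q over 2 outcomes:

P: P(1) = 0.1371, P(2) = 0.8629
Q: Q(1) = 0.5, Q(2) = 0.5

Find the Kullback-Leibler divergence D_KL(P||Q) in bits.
0.4234 bits

D_KL(P||Q) = Σ P(x) log₂(P(x)/Q(x))

Computing term by term:
  P(1)·log₂(P(1)/Q(1)) = 0.1371·log₂(0.1371/0.5) = -0.25592
  P(2)·log₂(P(2)/Q(2)) = 0.8629·log₂(0.8629/0.5) = 0.67933

D_KL(P||Q) = -0.25592 + 0.67933 = 0.42341 ≈ 0.4234 bits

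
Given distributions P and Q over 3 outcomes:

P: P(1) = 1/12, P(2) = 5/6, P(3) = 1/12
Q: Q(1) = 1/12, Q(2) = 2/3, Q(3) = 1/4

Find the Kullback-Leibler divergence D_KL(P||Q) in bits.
0.1362 bits

D_KL(P||Q) = Σ P(x) log₂(P(x)/Q(x))

Computing term by term:
  P(1)·log₂(P(1)/Q(1)) = (1/12)·log₂((1/12)/(1/12)) = 0.00000
  P(2)·log₂(P(2)/Q(2)) = (5/6)·log₂((5/6)/(2/3)) = 0.26827
  P(3)·log₂(P(3)/Q(3)) = (1/12)·log₂((1/12)/(1/4)) = -0.13208

D_KL(P||Q) = 0.00000 + 0.26827 - 0.13208 = 0.13619 ≈ 0.1362 bits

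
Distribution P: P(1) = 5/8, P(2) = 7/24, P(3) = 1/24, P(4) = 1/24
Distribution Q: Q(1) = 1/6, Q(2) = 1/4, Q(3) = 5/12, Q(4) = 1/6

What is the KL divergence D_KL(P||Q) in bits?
1.0349 bits

D_KL(P||Q) = Σ P(x) log₂(P(x)/Q(x))

Computing term by term:
  P(1)·log₂(P(1)/Q(1)) = (5/8)·log₂((5/8)/(1/6)) = 1.19181
  P(2)·log₂(P(2)/Q(2)) = (7/24)·log₂((7/24)/(1/4)) = 0.06486
  P(3)·log₂(P(3)/Q(3)) = (1/24)·log₂((1/24)/(5/12)) = -0.13841
  P(4)·log₂(P(4)/Q(4)) = (1/24)·log₂((1/24)/(1/6)) = -0.08333

D_KL(P||Q) = 1.19181 + 0.06486 - 0.13841 - 0.08333 = 1.03493 ≈ 1.0349 bits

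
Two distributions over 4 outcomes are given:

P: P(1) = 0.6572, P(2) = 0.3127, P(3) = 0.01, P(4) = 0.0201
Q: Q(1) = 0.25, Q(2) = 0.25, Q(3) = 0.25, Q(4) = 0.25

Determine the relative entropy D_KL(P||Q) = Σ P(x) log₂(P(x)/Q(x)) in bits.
0.8978 bits

D_KL(P||Q) = Σ P(x) log₂(P(x)/Q(x))

Computing term by term:
  P(1)·log₂(P(1)/Q(1)) = 0.6572·log₂(0.6572/0.25) = 0.91640
  P(2)·log₂(P(2)/Q(2)) = 0.3127·log₂(0.3127/0.25) = 0.10096
  P(3)·log₂(P(3)/Q(3)) = 0.01·log₂(0.01/0.25) = -0.04644
  P(4)·log₂(P(4)/Q(4)) = 0.0201·log₂(0.0201/0.25) = -0.07310

D_KL(P||Q) = 0.91640 + 0.10096 - 0.04644 - 0.07310 = 0.89782 ≈ 0.8978 bits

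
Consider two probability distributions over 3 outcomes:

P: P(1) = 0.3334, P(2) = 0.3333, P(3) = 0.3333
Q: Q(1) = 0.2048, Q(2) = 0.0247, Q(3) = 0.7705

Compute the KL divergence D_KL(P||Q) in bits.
1.0827 bits

D_KL(P||Q) = Σ P(x) log₂(P(x)/Q(x))

Computing term by term:
  P(1)·log₂(P(1)/Q(1)) = 0.3334·log₂(0.3334/0.2048) = 0.23439
  P(2)·log₂(P(2)/Q(2)) = 0.3333·log₂(0.3333/0.0247) = 1.25129
  P(3)·log₂(P(3)/Q(3)) = 0.3333·log₂(0.3333/0.7705) = -0.40295

D_KL(P||Q) = 0.23439 + 1.25129 - 0.40295 = 1.08273 ≈ 1.0827 bits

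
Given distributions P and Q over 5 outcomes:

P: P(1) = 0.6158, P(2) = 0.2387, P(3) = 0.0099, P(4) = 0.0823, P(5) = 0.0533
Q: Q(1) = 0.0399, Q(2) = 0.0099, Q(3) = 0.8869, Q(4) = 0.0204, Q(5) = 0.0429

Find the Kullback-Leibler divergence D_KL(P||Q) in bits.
3.6453 bits

D_KL(P||Q) = Σ P(x) log₂(P(x)/Q(x))

Computing term by term:
  P(1)·log₂(P(1)/Q(1)) = 0.6158·log₂(0.6158/0.0399) = 2.43118
  P(2)·log₂(P(2)/Q(2)) = 0.2387·log₂(0.2387/0.0099) = 1.09602
  P(3)·log₂(P(3)/Q(3)) = 0.0099·log₂(0.0099/0.8869) = -0.06420
  P(4)·log₂(P(4)/Q(4)) = 0.0823·log₂(0.0823/0.0204) = 0.16561
  P(5)·log₂(P(5)/Q(5)) = 0.0533·log₂(0.0533/0.0429) = 0.01669

D_KL(P||Q) = 2.43118 + 1.09602 - 0.06420 + 0.16561 + 0.01669 = 3.64530 ≈ 3.6453 bits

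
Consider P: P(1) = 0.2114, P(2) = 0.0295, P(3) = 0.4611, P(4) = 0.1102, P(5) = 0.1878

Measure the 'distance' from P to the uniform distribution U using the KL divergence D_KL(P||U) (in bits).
0.3793 bits

U(i) = 1/5 for all i

D_KL(P||U) = Σ P(x) log₂(P(x) / (1/5))
           = Σ P(x) log₂(P(x)) + log₂(5)
           = log₂(5) - H(P)

H(P) = -Σ P(x) log₂(P(x)):
  -P(1)·log₂(P(1)) = -(0.2114)·log₂(0.2114) = 0.47395
  -P(2)·log₂(P(2)) = -(0.0295)·log₂(0.0295) = 0.14995
  -P(3)·log₂(P(3)) = -(0.4611)·log₂(0.4611) = 0.51498
  -P(4)·log₂(P(4)) = -(0.1102)·log₂(0.1102) = 0.35063
  -P(5)·log₂(P(5)) = -(0.1878)·log₂(0.1878) = 0.45311
H(P) = 0.47395 + 0.14995 + 0.51498 + 0.35063 + 0.45311 = 1.94262 bits

log₂(5) = 2.32193 bits

D_KL(P||U) = 2.32193 - 1.94262 = 0.37931 ≈ 0.3793 bits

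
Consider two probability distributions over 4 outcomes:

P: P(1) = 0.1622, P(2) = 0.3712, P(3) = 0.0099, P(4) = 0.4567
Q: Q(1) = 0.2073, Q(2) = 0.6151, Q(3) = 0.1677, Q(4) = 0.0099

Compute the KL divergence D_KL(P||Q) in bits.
2.1562 bits

D_KL(P||Q) = Σ P(x) log₂(P(x)/Q(x))

Computing term by term:
  P(1)·log₂(P(1)/Q(1)) = 0.1622·log₂(0.1622/0.2073) = -0.05741
  P(2)·log₂(P(2)/Q(2)) = 0.3712·log₂(0.3712/0.6151) = -0.27047
  P(3)·log₂(P(3)/Q(3)) = 0.0099·log₂(0.0099/0.1677) = -0.04041
  P(4)·log₂(P(4)/Q(4)) = 0.4567·log₂(0.4567/0.0099) = 2.52449

D_KL(P||Q) = -0.05741 - 0.27047 - 0.04041 + 2.52449 = 2.15620 ≈ 2.1562 bits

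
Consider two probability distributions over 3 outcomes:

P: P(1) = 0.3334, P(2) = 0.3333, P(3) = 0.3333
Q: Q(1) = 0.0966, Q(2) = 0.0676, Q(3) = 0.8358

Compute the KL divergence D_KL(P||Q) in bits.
0.9209 bits

D_KL(P||Q) = Σ P(x) log₂(P(x)/Q(x))

Computing term by term:
  P(1)·log₂(P(1)/Q(1)) = 0.3334·log₂(0.3334/0.0966) = 0.59584
  P(2)·log₂(P(2)/Q(2)) = 0.3333·log₂(0.3333/0.0676) = 0.76717
  P(3)·log₂(P(3)/Q(3)) = 0.3333·log₂(0.3333/0.8358) = -0.44207

D_KL(P||Q) = 0.59584 + 0.76717 - 0.44207 = 0.92094 ≈ 0.9209 bits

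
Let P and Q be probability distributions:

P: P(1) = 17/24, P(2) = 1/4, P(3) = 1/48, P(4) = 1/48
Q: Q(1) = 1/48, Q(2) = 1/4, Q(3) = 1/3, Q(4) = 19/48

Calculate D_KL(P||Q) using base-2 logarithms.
3.4318 bits

D_KL(P||Q) = Σ P(x) log₂(P(x)/Q(x))

Computing term by term:
  P(1)·log₂(P(1)/Q(1)) = (17/24)·log₂((17/24)/(1/48)) = 3.60362
  P(2)·log₂(P(2)/Q(2)) = (1/4)·log₂((1/4)/(1/4)) = 0.00000
  P(3)·log₂(P(3)/Q(3)) = (1/48)·log₂((1/48)/(1/3)) = -0.08333
  P(4)·log₂(P(4)/Q(4)) = (1/48)·log₂((1/48)/(19/48)) = -0.08850

D_KL(P||Q) = 3.60362 + 0.00000 - 0.08333 - 0.08850 = 3.43179 ≈ 3.4318 bits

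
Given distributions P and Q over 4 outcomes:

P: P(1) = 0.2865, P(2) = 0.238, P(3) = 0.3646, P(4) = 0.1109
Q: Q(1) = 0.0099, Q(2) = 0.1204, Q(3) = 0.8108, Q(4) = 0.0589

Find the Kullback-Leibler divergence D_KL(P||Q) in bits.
1.3058 bits

D_KL(P||Q) = Σ P(x) log₂(P(x)/Q(x))

Computing term by term:
  P(1)·log₂(P(1)/Q(1)) = 0.2865·log₂(0.2865/0.0099) = 1.39095
  P(2)·log₂(P(2)/Q(2)) = 0.238·log₂(0.238/0.1204) = 0.23398
  P(3)·log₂(P(3)/Q(3)) = 0.3646·log₂(0.3646/0.8108) = -0.42040
  P(4)·log₂(P(4)/Q(4)) = 0.1109·log₂(0.1109/0.0589) = 0.10124

D_KL(P||Q) = 1.39095 + 0.23398 - 0.42040 + 0.10124 = 1.30577 ≈ 1.3058 bits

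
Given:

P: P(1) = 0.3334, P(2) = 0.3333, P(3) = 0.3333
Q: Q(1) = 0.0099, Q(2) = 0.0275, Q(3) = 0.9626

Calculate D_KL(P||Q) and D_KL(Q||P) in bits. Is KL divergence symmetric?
D_KL(P||Q) = 2.3812 bits, D_KL(Q||P) = 1.3237 bits. No, KL divergence is not symmetric.

D_KL(P||Q) = Σ P(x) log₂(P(x)/Q(x))

Computing term by term:
  P(1)·log₂(P(1)/Q(1)) = 0.3334·log₂(0.3334/0.0099) = 1.69157
  P(2)·log₂(P(2)/Q(2)) = 0.3333·log₂(0.3333/0.0275) = 1.19965
  P(3)·log₂(P(3)/Q(3)) = 0.3333·log₂(0.3333/0.9626) = -0.50999

D_KL(P||Q) = 1.69157 + 1.19965 - 0.50999 = 2.38123 ≈ 2.3812 bits

D_KL(Q||P) = Σ Q(x) log₂(Q(x)/P(x))

Computing term by term:
  Q(1)·log₂(Q(1)/P(1)) = 0.0099·log₂(0.0099/0.3334) = -0.05023
  Q(2)·log₂(Q(2)/P(2)) = 0.0275·log₂(0.0275/0.3333) = -0.09898
  Q(3)·log₂(Q(3)/P(3)) = 0.9626·log₂(0.9626/0.3333) = 1.47289

D_KL(Q||P) = -0.05023 - 0.09898 + 1.47289 = 1.32368 ≈ 1.3237 bits

These are NOT equal (difference: 1.0575 bits). KL divergence is asymmetric: D_KL(P||Q) ≠ D_KL(Q||P) in general.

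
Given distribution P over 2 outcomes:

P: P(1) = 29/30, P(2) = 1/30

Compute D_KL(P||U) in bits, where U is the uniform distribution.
0.7892 bits

U(i) = 1/2 for all i

D_KL(P||U) = Σ P(x) log₂(P(x) / (1/2))
           = Σ P(x) log₂(P(x)) + log₂(2)
           = log₂(2) - H(P)

H(P) = -Σ P(x) log₂(P(x)):
  -P(1)·log₂(P(1)) = -(29/30)·log₂(29/30) = 0.04728
  -P(2)·log₂(P(2)) = -(1/30)·log₂(1/30) = 0.16356
H(P) = 0.04728 + 0.16356 = 0.21084 bits

log₂(2) = 1.00000 bits

D_KL(P||U) = 1.00000 - 0.21084 = 0.78916 ≈ 0.7892 bits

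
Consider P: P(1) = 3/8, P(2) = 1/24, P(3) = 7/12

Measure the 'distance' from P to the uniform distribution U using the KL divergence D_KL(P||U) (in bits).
0.4097 bits

U(i) = 1/3 for all i

D_KL(P||U) = Σ P(x) log₂(P(x) / (1/3))
           = Σ P(x) log₂(P(x)) + log₂(3)
           = log₂(3) - H(P)

H(P) = -Σ P(x) log₂(P(x)):
  -P(1)·log₂(P(1)) = -(3/8)·log₂(3/8) = 0.53064
  -P(2)·log₂(P(2)) = -(1/24)·log₂(1/24) = 0.19104
  -P(3)·log₂(P(3)) = -(7/12)·log₂(7/12) = 0.45360
H(P) = 0.53064 + 0.19104 + 0.45360 = 1.17528 bits

log₂(3) = 1.58496 bits

D_KL(P||U) = 1.58496 - 1.17528 = 0.40968 ≈ 0.4097 bits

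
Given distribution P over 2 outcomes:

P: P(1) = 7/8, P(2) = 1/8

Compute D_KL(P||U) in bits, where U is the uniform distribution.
0.4564 bits

U(i) = 1/2 for all i

D_KL(P||U) = Σ P(x) log₂(P(x) / (1/2))
           = Σ P(x) log₂(P(x)) + log₂(2)
           = log₂(2) - H(P)

H(P) = -Σ P(x) log₂(P(x)):
  -P(1)·log₂(P(1)) = -(7/8)·log₂(7/8) = 0.16856
  -P(2)·log₂(P(2)) = -(1/8)·log₂(1/8) = 0.37500
H(P) = 0.16856 + 0.37500 = 0.54356 bits

log₂(2) = 1.00000 bits

D_KL(P||U) = 1.00000 - 0.54356 = 0.45644 ≈ 0.4564 bits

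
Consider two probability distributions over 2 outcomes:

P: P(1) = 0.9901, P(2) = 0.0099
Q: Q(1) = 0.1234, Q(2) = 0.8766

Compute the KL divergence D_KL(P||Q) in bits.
2.9105 bits

D_KL(P||Q) = Σ P(x) log₂(P(x)/Q(x))

Computing term by term:
  P(1)·log₂(P(1)/Q(1)) = 0.9901·log₂(0.9901/0.1234) = 2.97449
  P(2)·log₂(P(2)/Q(2)) = 0.0099·log₂(0.0099/0.8766) = -0.06404

D_KL(P||Q) = 2.97449 - 0.06404 = 2.91045 ≈ 2.9105 bits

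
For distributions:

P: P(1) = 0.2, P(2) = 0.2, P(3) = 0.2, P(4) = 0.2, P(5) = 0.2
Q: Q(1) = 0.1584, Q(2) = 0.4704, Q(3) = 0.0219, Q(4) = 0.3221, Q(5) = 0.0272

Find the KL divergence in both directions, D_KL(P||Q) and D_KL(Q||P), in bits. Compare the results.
D_KL(P||Q) = 0.8969 bits, D_KL(Q||P) = 0.6004 bits. D_KL(P||Q) is larger than D_KL(Q||P) by 0.2965 bits; the two directions differ.

D_KL(P||Q) = Σ P(x) log₂(P(x)/Q(x))

Computing term by term:
  P(1)·log₂(P(1)/Q(1)) = 0.2·log₂(0.2/0.1584) = 0.06729
  P(2)·log₂(P(2)/Q(2)) = 0.2·log₂(0.2/0.4704) = -0.24678
  P(3)·log₂(P(3)/Q(3)) = 0.2·log₂(0.2/0.0219) = 0.63820
  P(4)·log₂(P(4)/Q(4)) = 0.2·log₂(0.2/0.3221) = -0.13750
  P(5)·log₂(P(5)/Q(5)) = 0.2·log₂(0.2/0.0272) = 0.57566

D_KL(P||Q) = 0.06729 - 0.24678 + 0.63820 - 0.13750 + 0.57566 = 0.89687 ≈ 0.8969 bits

D_KL(Q||P) = Σ Q(x) log₂(Q(x)/P(x))

Computing term by term:
  Q(1)·log₂(Q(1)/P(1)) = 0.1584·log₂(0.1584/0.2) = -0.05329
  Q(2)·log₂(Q(2)/P(2)) = 0.4704·log₂(0.4704/0.2) = 0.58042
  Q(3)·log₂(Q(3)/P(3)) = 0.0219·log₂(0.0219/0.2) = -0.06988
  Q(4)·log₂(Q(4)/P(4)) = 0.3221·log₂(0.3221/0.2) = 0.22145
  Q(5)·log₂(Q(5)/P(5)) = 0.0272·log₂(0.0272/0.2) = -0.07829

D_KL(Q||P) = -0.05329 + 0.58042 - 0.06988 + 0.22145 - 0.07829 = 0.60041 ≈ 0.6004 bits

These are NOT equal (difference: 0.2965 bits). KL divergence is asymmetric: D_KL(P||Q) ≠ D_KL(Q||P) in general.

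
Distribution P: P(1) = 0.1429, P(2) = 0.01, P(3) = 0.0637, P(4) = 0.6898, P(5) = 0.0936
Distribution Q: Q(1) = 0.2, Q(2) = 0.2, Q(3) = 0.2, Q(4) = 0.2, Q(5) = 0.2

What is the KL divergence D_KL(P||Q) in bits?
0.9119 bits

D_KL(P||Q) = Σ P(x) log₂(P(x)/Q(x))

Computing term by term:
  P(1)·log₂(P(1)/Q(1)) = 0.1429·log₂(0.1429/0.2) = -0.06931
  P(2)·log₂(P(2)/Q(2)) = 0.01·log₂(0.01/0.2) = -0.04322
  P(3)·log₂(P(3)/Q(3)) = 0.0637·log₂(0.0637/0.2) = -0.10515
  P(4)·log₂(P(4)/Q(4)) = 0.6898·log₂(0.6898/0.2) = 1.23211
  P(5)·log₂(P(5)/Q(5)) = 0.0936·log₂(0.0936/0.2) = -0.10253

D_KL(P||Q) = -0.06931 - 0.04322 - 0.10515 + 1.23211 - 0.10253 = 0.91190 ≈ 0.9119 bits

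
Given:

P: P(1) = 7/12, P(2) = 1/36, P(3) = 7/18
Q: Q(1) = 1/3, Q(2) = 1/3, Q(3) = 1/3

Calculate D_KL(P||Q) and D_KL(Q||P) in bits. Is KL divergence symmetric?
D_KL(P||Q) = 0.4579 bits, D_KL(Q||P) = 0.8517 bits. No, KL divergence is not symmetric.

D_KL(P||Q) = Σ P(x) log₂(P(x)/Q(x))

Computing term by term:
  P(1)·log₂(P(1)/Q(1)) = (7/12)·log₂((7/12)/(1/3)) = 0.47096
  P(2)·log₂(P(2)/Q(2)) = (1/36)·log₂((1/36)/(1/3)) = -0.09958
  P(3)·log₂(P(3)/Q(3)) = (7/18)·log₂((7/18)/(1/3)) = 0.08649

D_KL(P||Q) = 0.47096 - 0.09958 + 0.08649 = 0.45787 ≈ 0.4579 bits

D_KL(Q||P) = Σ Q(x) log₂(Q(x)/P(x))

Computing term by term:
  Q(1)·log₂(Q(1)/P(1)) = (1/3)·log₂((1/3)/(7/12)) = -0.26912
  Q(2)·log₂(Q(2)/P(2)) = (1/3)·log₂((1/3)/(1/36)) = 1.19499
  Q(3)·log₂(Q(3)/P(3)) = (1/3)·log₂((1/3)/(7/18)) = -0.07413

D_KL(Q||P) = -0.26912 + 1.19499 - 0.07413 = 0.85174 ≈ 0.8517 bits

These are NOT equal (difference: 0.3938 bits). KL divergence is asymmetric: D_KL(P||Q) ≠ D_KL(Q||P) in general.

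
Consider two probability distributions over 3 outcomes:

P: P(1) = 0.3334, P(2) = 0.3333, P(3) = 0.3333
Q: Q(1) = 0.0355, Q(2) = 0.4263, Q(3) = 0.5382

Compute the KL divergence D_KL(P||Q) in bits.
0.7286 bits

D_KL(P||Q) = Σ P(x) log₂(P(x)/Q(x))

Computing term by term:
  P(1)·log₂(P(1)/Q(1)) = 0.3334·log₂(0.3334/0.0355) = 1.07734
  P(2)·log₂(P(2)/Q(2)) = 0.3333·log₂(0.3333/0.4263) = -0.11834
  P(3)·log₂(P(3)/Q(3)) = 0.3333·log₂(0.3333/0.5382) = -0.23042

D_KL(P||Q) = 1.07734 - 0.11834 - 0.23042 = 0.72858 ≈ 0.7286 bits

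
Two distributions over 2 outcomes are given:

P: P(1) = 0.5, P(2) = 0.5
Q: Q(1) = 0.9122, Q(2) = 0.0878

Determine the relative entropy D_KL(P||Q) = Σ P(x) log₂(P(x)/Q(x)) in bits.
0.8211 bits

D_KL(P||Q) = Σ P(x) log₂(P(x)/Q(x))

Computing term by term:
  P(1)·log₂(P(1)/Q(1)) = 0.5·log₂(0.5/0.9122) = -0.43371
  P(2)·log₂(P(2)/Q(2)) = 0.5·log₂(0.5/0.0878) = 1.25482

D_KL(P||Q) = -0.43371 + 1.25482 = 0.82111 ≈ 0.8211 bits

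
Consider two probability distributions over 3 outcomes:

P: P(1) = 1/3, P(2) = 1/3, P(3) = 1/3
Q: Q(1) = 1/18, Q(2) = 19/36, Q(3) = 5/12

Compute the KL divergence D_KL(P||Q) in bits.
0.5334 bits

D_KL(P||Q) = Σ P(x) log₂(P(x)/Q(x))

Computing term by term:
  P(1)·log₂(P(1)/Q(1)) = (1/3)·log₂((1/3)/(1/18)) = 0.86165
  P(2)·log₂(P(2)/Q(2)) = (1/3)·log₂((1/3)/(19/36)) = -0.22099
  P(3)·log₂(P(3)/Q(3)) = (1/3)·log₂((1/3)/(5/12)) = -0.10731

D_KL(P||Q) = 0.86165 - 0.22099 - 0.10731 = 0.53335 ≈ 0.5334 bits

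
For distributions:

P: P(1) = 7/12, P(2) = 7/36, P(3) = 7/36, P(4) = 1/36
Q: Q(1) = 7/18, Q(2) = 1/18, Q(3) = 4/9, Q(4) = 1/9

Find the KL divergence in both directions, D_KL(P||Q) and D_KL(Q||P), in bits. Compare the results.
D_KL(P||Q) = 0.4052 bits, D_KL(Q||P) = 0.4244 bits. D_KL(Q||P) is larger than D_KL(P||Q) by 0.0192 bits; the two directions differ.

D_KL(P||Q) = Σ P(x) log₂(P(x)/Q(x))

Computing term by term:
  P(1)·log₂(P(1)/Q(1)) = (7/12)·log₂((7/12)/(7/18)) = 0.34123
  P(2)·log₂(P(2)/Q(2)) = (7/36)·log₂((7/36)/(1/18)) = 0.35143
  P(3)·log₂(P(3)/Q(3)) = (7/36)·log₂((7/36)/(4/9)) = -0.23190
  P(4)·log₂(P(4)/Q(4)) = (1/36)·log₂((1/36)/(1/9)) = -0.05556

D_KL(P||Q) = 0.34123 + 0.35143 - 0.23190 - 0.05556 = 0.40520 ≈ 0.4052 bits

D_KL(Q||P) = Σ Q(x) log₂(Q(x)/P(x))

Computing term by term:
  Q(1)·log₂(Q(1)/P(1)) = (7/18)·log₂((7/18)/(7/12)) = -0.22749
  Q(2)·log₂(Q(2)/P(2)) = (1/18)·log₂((1/18)/(7/36)) = -0.10041
  Q(3)·log₂(Q(3)/P(3)) = (4/9)·log₂((4/9)/(7/36)) = 0.53006
  Q(4)·log₂(Q(4)/P(4)) = (1/9)·log₂((1/9)/(1/36)) = 0.22222

D_KL(Q||P) = -0.22749 - 0.10041 + 0.53006 + 0.22222 = 0.42438 ≈ 0.4244 bits

These are NOT equal (difference: 0.0192 bits). KL divergence is asymmetric: D_KL(P||Q) ≠ D_KL(Q||P) in general.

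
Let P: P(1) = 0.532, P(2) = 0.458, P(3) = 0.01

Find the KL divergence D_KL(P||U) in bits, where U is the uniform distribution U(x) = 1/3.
0.5182 bits

U(i) = 1/3 for all i

D_KL(P||U) = Σ P(x) log₂(P(x) / (1/3))
           = Σ P(x) log₂(P(x)) + log₂(3)
           = log₂(3) - H(P)

H(P) = -Σ P(x) log₂(P(x)):
  -P(1)·log₂(P(1)) = -(0.532)·log₂(0.532) = 0.48439
  -P(2)·log₂(P(2)) = -(0.458)·log₂(0.458) = 0.51597
  -P(3)·log₂(P(3)) = -(0.01)·log₂(0.01) = 0.06644
H(P) = 0.48439 + 0.51597 + 0.06644 = 1.06680 bits

log₂(3) = 1.58496 bits

D_KL(P||U) = 1.58496 - 1.06680 = 0.51816 ≈ 0.5182 bits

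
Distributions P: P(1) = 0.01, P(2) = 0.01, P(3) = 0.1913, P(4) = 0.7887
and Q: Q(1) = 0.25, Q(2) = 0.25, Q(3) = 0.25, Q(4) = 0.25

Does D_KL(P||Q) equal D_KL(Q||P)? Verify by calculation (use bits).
D_KL(P||Q) = 1.1406 bits, D_KL(Q||P) = 2.0041 bits. No — D_KL(P||Q) ≠ D_KL(Q||P) for this pair.

D_KL(P||Q) = Σ P(x) log₂(P(x)/Q(x))

Computing term by term:
  P(1)·log₂(P(1)/Q(1)) = 0.01·log₂(0.01/0.25) = -0.04644
  P(2)·log₂(P(2)/Q(2)) = 0.01·log₂(0.01/0.25) = -0.04644
  P(3)·log₂(P(3)/Q(3)) = 0.1913·log₂(0.1913/0.25) = -0.07386
  P(4)·log₂(P(4)/Q(4)) = 0.7887·log₂(0.7887/0.25) = 1.30731

D_KL(P||Q) = -0.04644 - 0.04644 - 0.07386 + 1.30731 = 1.14057 ≈ 1.1406 bits

D_KL(Q||P) = Σ Q(x) log₂(Q(x)/P(x))

Computing term by term:
  Q(1)·log₂(Q(1)/P(1)) = 0.25·log₂(0.25/0.01) = 1.16096
  Q(2)·log₂(Q(2)/P(2)) = 0.25·log₂(0.25/0.01) = 1.16096
  Q(3)·log₂(Q(3)/P(3)) = 0.25·log₂(0.25/0.1913) = 0.09652
  Q(4)·log₂(Q(4)/P(4)) = 0.25·log₂(0.25/0.7887) = -0.41439

D_KL(Q||P) = 1.16096 + 1.16096 + 0.09652 - 0.41439 = 2.00405 ≈ 2.0041 bits

These are NOT equal (difference: 0.8635 bits). KL divergence is asymmetric: D_KL(P||Q) ≠ D_KL(Q||P) in general.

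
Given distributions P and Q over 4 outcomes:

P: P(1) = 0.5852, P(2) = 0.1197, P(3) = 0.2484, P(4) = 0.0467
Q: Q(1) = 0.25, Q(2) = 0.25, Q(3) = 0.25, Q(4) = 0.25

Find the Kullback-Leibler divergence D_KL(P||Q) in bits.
0.4755 bits

D_KL(P||Q) = Σ P(x) log₂(P(x)/Q(x))

Computing term by term:
  P(1)·log₂(P(1)/Q(1)) = 0.5852·log₂(0.5852/0.25) = 0.71804
  P(2)·log₂(P(2)/Q(2)) = 0.1197·log₂(0.1197/0.25) = -0.12718
  P(3)·log₂(P(3)/Q(3)) = 0.2484·log₂(0.2484/0.25) = -0.00230
  P(4)·log₂(P(4)/Q(4)) = 0.0467·log₂(0.0467/0.25) = -0.11303

D_KL(P||Q) = 0.71804 - 0.12718 - 0.00230 - 0.11303 = 0.47553 ≈ 0.4755 bits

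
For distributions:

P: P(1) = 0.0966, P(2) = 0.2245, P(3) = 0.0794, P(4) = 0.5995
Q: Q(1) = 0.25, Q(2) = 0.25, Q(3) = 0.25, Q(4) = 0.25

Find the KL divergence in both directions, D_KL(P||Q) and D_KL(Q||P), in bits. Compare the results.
D_KL(P||Q) = 0.4577 bits, D_KL(Q||P) = 0.4800 bits. D_KL(Q||P) is larger than D_KL(P||Q) by 0.0223 bits; the two directions differ.

D_KL(P||Q) = Σ P(x) log₂(P(x)/Q(x))

Computing term by term:
  P(1)·log₂(P(1)/Q(1)) = 0.0966·log₂(0.0966/0.25) = -0.13252
  P(2)·log₂(P(2)/Q(2)) = 0.2245·log₂(0.2245/0.25) = -0.03485
  P(3)·log₂(P(3)/Q(3)) = 0.0794·log₂(0.0794/0.25) = -0.13138
  P(4)·log₂(P(4)/Q(4)) = 0.5995·log₂(0.5995/0.25) = 0.75647

D_KL(P||Q) = -0.13252 - 0.03485 - 0.13138 + 0.75647 = 0.45772 ≈ 0.4577 bits

D_KL(Q||P) = Σ Q(x) log₂(Q(x)/P(x))

Computing term by term:
  Q(1)·log₂(Q(1)/P(1)) = 0.25·log₂(0.25/0.0966) = 0.34296
  Q(2)·log₂(Q(2)/P(2)) = 0.25·log₂(0.25/0.2245) = 0.03880
  Q(3)·log₂(Q(3)/P(3)) = 0.25·log₂(0.25/0.0794) = 0.41368
  Q(4)·log₂(Q(4)/P(4)) = 0.25·log₂(0.25/0.5995) = -0.31546

D_KL(Q||P) = 0.34296 + 0.03880 + 0.41368 - 0.31546 = 0.47998 ≈ 0.4800 bits

These are NOT equal (difference: 0.0223 bits). KL divergence is asymmetric: D_KL(P||Q) ≠ D_KL(Q||P) in general.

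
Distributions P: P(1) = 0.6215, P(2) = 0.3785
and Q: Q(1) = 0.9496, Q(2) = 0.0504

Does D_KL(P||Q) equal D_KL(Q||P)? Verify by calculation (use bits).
D_KL(P||Q) = 0.7209 bits, D_KL(Q||P) = 0.4341 bits. No — D_KL(P||Q) ≠ D_KL(Q||P) for this pair.

D_KL(P||Q) = Σ P(x) log₂(P(x)/Q(x))

Computing term by term:
  P(1)·log₂(P(1)/Q(1)) = 0.6215·log₂(0.6215/0.9496) = -0.38009
  P(2)·log₂(P(2)/Q(2)) = 0.3785·log₂(0.3785/0.0504) = 1.10098

D_KL(P||Q) = -0.38009 + 1.10098 = 0.72089 ≈ 0.7209 bits

D_KL(Q||P) = Σ Q(x) log₂(Q(x)/P(x))

Computing term by term:
  Q(1)·log₂(Q(1)/P(1)) = 0.9496·log₂(0.9496/0.6215) = 0.58074
  Q(2)·log₂(Q(2)/P(2)) = 0.0504·log₂(0.0504/0.3785) = -0.14660

D_KL(Q||P) = 0.58074 - 0.14660 = 0.43414 ≈ 0.4341 bits

These are NOT equal (difference: 0.2868 bits). KL divergence is asymmetric: D_KL(P||Q) ≠ D_KL(Q||P) in general.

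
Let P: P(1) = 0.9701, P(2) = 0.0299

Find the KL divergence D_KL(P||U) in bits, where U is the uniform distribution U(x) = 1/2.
0.8061 bits

U(i) = 1/2 for all i

D_KL(P||U) = Σ P(x) log₂(P(x) / (1/2))
           = Σ P(x) log₂(P(x)) + log₂(2)
           = log₂(2) - H(P)

H(P) = -Σ P(x) log₂(P(x)):
  -P(1)·log₂(P(1)) = -(0.9701)·log₂(0.9701) = 0.04249
  -P(2)·log₂(P(2)) = -(0.0299)·log₂(0.0299) = 0.15140
H(P) = 0.04249 + 0.15140 = 0.19389 bits

log₂(2) = 1.00000 bits

D_KL(P||U) = 1.00000 - 0.19389 = 0.80611 ≈ 0.8061 bits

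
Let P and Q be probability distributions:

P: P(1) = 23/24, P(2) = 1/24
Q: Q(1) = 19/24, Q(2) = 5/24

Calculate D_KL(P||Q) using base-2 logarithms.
0.1674 bits

D_KL(P||Q) = Σ P(x) log₂(P(x)/Q(x))

Computing term by term:
  P(1)·log₂(P(1)/Q(1)) = (23/24)·log₂((23/24)/(19/24)) = 0.26415
  P(2)·log₂(P(2)/Q(2)) = (1/24)·log₂((1/24)/(5/24)) = -0.09675

D_KL(P||Q) = 0.26415 - 0.09675 = 0.16740 ≈ 0.1674 bits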